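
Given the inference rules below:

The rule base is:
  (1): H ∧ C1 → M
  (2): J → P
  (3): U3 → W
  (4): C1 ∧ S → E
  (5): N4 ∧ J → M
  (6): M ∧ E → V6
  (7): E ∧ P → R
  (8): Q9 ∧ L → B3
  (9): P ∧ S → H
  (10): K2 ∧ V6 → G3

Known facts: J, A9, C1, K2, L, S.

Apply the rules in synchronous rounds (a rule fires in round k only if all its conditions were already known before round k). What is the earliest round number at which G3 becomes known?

Round 1 — (2), (4), derive P, E.
Round 2 — (7), (9), derive R, H.
Round 3 — (1), derive M.
Round 4 — (6), derive V6.
Round 5 — (10), derive G3.
G3 first appears in round 5.

5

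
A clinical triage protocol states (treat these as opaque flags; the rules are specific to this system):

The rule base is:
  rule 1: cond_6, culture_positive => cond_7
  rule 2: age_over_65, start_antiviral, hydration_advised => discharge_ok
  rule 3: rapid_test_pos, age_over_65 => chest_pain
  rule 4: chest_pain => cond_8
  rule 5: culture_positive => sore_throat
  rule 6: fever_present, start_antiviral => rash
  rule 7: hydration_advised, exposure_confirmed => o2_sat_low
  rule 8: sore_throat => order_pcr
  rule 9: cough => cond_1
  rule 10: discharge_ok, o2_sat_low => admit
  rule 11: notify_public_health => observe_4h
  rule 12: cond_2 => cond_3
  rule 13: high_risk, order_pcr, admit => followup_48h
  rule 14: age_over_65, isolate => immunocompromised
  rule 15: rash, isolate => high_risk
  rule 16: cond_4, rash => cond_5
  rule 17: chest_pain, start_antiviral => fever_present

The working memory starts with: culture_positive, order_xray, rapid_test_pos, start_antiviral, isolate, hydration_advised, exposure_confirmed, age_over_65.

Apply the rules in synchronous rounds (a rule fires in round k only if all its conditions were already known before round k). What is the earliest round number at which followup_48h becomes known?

5

[1] rule 2 [age_over_65, start_antiviral, hydration_advised => discharge_ok]; rule 3 [rapid_test_pos, age_over_65 => chest_pain]; rule 5 [culture_positive => sore_throat]; rule 7 [hydration_advised, exposure_confirmed => o2_sat_low]; rule 14 [age_over_65, isolate => immunocompromised]. ⇒ new: discharge_ok, chest_pain, sore_throat, o2_sat_low, immunocompromised.
[2] rule 4 [chest_pain => cond_8]; rule 8 [sore_throat => order_pcr]; rule 10 [discharge_ok, o2_sat_low => admit]; rule 17 [chest_pain, start_antiviral => fever_present]. ⇒ new: cond_8, order_pcr, admit, fever_present.
[3] rule 6 [fever_present, start_antiviral => rash]. ⇒ new: rash.
[4] rule 15 [rash, isolate => high_risk]. ⇒ new: high_risk.
[5] rule 13 [high_risk, order_pcr, admit => followup_48h]. ⇒ new: followup_48h.
followup_48h first appears in round 5.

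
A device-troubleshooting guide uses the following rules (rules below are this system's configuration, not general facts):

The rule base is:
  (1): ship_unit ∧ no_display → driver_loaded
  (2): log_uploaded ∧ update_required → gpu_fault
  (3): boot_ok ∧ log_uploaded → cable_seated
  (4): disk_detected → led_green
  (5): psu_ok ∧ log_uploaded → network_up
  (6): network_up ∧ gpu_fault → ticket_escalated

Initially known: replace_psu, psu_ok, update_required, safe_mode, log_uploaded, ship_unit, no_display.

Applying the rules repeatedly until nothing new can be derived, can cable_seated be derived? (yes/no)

Round 1 fires (1), (2), (5), giving driver_loaded, gpu_fault, network_up.
Round 2 fires (6), giving ticket_escalated.
Fixed point reached. cable_seated is concluded only by (3); (3) needs boot_ok (never derived).

no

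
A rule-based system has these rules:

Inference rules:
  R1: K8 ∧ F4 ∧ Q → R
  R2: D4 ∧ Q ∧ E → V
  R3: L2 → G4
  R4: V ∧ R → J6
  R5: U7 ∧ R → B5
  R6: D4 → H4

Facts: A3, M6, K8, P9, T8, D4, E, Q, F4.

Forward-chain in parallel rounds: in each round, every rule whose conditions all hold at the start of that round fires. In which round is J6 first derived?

2

Round 1 fires R1, R2, R6, giving R, V, H4.
Round 2 fires R4, giving J6.
J6 first appears in round 2.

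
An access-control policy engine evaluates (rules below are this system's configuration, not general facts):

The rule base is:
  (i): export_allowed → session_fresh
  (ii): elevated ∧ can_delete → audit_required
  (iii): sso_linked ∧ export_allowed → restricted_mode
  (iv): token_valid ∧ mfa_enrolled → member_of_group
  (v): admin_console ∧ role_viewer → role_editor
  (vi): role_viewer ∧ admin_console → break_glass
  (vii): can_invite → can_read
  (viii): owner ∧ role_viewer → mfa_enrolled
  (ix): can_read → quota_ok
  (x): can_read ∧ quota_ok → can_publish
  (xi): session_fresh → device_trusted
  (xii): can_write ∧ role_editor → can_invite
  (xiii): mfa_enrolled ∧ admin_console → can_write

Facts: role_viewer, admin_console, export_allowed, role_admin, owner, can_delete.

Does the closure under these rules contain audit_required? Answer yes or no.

no

Round 1: (i) [export_allowed → session_fresh]; (v) [admin_console ∧ role_viewer → role_editor]; (vi) [role_viewer ∧ admin_console → break_glass]; (viii) [owner ∧ role_viewer → mfa_enrolled]. New: session_fresh, role_editor, break_glass, mfa_enrolled.
Round 2: (xi) [session_fresh → device_trusted]; (xiii) [mfa_enrolled ∧ admin_console → can_write]. New: device_trusted, can_write.
Round 3: (xii) [can_write ∧ role_editor → can_invite]. New: can_invite.
Round 4: (vii) [can_invite → can_read]. New: can_read.
Round 5: (ix) [can_read → quota_ok]. New: quota_ok.
Round 6: (x) [can_read ∧ quota_ok → can_publish]. New: can_publish.
Fixed point reached. audit_required is concluded only by (ii); (ii) needs elevated (never derived).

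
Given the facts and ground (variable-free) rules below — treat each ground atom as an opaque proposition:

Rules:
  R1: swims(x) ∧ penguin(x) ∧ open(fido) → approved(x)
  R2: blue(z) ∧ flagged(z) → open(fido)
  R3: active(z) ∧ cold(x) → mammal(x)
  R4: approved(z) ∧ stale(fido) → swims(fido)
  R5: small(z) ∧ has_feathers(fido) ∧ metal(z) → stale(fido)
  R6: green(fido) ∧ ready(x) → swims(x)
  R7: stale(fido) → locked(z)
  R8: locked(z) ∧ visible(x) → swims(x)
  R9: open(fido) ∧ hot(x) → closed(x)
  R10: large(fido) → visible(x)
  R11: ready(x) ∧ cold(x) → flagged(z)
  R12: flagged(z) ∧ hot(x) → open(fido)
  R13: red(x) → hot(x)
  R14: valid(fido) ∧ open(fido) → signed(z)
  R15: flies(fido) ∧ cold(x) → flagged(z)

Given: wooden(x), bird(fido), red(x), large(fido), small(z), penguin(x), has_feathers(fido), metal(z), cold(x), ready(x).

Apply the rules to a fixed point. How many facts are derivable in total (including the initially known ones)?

Round 1 — R5, R10, R11, R13, derive stale(fido), visible(x), flagged(z), hot(x).
Round 2 — R7, R12, derive locked(z), open(fido).
Round 3 — R8, R9, derive swims(x), closed(x).
Round 4 — R1, derive approved(x).
Closure: {approved(x), bird(fido), closed(x), cold(x), flagged(z), has_feathers(fido), hot(x), large(fido), locked(z), metal(z), open(fido), penguin(x), ready(x), red(x), small(z), stale(fido), swims(x), visible(x), wooden(x)} — 19 facts.

19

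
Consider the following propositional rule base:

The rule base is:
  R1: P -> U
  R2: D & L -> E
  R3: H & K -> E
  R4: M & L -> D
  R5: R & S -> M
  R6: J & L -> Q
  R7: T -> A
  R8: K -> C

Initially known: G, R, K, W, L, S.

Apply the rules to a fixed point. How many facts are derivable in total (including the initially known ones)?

10

Round 1 fires R5, R8, giving M, C.
Round 2 fires R4, giving D.
Round 3 fires R2, giving E.
Closure: {C, D, E, G, K, L, M, R, S, W} — 10 facts.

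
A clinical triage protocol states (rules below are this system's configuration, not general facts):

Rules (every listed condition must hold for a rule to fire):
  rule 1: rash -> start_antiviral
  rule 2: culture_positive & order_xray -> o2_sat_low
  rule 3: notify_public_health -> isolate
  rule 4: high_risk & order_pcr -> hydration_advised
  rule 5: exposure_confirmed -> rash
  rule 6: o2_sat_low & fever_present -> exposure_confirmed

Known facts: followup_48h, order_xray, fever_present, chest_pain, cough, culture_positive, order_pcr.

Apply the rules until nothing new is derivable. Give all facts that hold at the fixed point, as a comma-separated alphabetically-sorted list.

chest_pain, cough, culture_positive, exposure_confirmed, fever_present, followup_48h, o2_sat_low, order_pcr, order_xray, rash, start_antiviral

Round 1: rule 2 [culture_positive & order_xray -> o2_sat_low]. New: o2_sat_low.
Round 2: rule 6 [o2_sat_low & fever_present -> exposure_confirmed]. New: exposure_confirmed.
Round 3: rule 5 [exposure_confirmed -> rash]. New: rash.
Round 4: rule 1 [rash -> start_antiviral]. New: start_antiviral.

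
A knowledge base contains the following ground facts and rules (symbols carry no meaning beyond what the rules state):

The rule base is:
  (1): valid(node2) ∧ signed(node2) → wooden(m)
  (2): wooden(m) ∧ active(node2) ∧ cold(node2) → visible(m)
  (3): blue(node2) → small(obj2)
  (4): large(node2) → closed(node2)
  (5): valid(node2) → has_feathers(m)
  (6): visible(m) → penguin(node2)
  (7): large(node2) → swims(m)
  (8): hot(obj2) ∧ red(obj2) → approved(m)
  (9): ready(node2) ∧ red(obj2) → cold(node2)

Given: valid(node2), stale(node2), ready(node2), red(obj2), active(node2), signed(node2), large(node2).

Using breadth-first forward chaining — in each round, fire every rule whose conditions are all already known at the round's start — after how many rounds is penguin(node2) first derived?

Round 1: (1) [valid(node2) ∧ signed(node2) → wooden(m)]; (4) [large(node2) → closed(node2)]; (5) [valid(node2) → has_feathers(m)]; (7) [large(node2) → swims(m)]; (9) [ready(node2) ∧ red(obj2) → cold(node2)]. Adds wooden(m), closed(node2), has_feathers(m), swims(m), cold(node2).
Round 2: (2) [wooden(m) ∧ active(node2) ∧ cold(node2) → visible(m)]. Adds visible(m).
Round 3: (6) [visible(m) → penguin(node2)]. Adds penguin(node2).
penguin(node2) first appears in round 3.

3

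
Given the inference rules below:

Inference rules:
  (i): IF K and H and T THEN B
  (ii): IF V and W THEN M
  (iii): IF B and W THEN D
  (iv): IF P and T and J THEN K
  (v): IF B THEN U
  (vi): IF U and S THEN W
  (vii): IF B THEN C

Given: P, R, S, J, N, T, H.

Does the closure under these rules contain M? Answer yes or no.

no

Round 1 — (iv), derive K.
Round 2 — (i), derive B.
Round 3 — (v), (vii), derive U, C.
Round 4 — (vi), derive W.
Round 5 — (iii), derive D.
Fixed point reached. M is concluded only by (ii); (ii) needs V (never derived).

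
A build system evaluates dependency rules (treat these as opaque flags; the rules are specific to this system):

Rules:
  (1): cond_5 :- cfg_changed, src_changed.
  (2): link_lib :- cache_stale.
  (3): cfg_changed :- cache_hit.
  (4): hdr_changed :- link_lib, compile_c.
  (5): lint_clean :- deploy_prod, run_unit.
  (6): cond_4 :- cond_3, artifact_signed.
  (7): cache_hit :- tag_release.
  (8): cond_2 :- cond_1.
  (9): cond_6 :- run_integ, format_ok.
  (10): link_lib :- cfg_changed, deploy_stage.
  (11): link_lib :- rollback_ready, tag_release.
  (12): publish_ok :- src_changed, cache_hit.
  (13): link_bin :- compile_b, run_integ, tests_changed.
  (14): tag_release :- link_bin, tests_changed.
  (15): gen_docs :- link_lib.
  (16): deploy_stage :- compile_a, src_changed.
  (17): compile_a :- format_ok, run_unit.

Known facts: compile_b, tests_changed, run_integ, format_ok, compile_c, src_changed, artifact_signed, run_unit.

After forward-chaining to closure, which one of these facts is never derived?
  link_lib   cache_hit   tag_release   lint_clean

lint_clean

Round 1 fires (9), (13), (17), giving cond_6, link_bin, compile_a.
Round 2 fires (14), (16), giving tag_release, deploy_stage.
Round 3 fires (7), giving cache_hit.
Round 4 fires (3), (12), giving cfg_changed, publish_ok.
Round 5 fires (1), (10), giving cond_5, link_lib.
Round 6 fires (4), (15), giving hdr_changed, gen_docs.
Derived: link_lib (round 5), cache_hit (round 3), tag_release (round 2). lint_clean never appears in any round.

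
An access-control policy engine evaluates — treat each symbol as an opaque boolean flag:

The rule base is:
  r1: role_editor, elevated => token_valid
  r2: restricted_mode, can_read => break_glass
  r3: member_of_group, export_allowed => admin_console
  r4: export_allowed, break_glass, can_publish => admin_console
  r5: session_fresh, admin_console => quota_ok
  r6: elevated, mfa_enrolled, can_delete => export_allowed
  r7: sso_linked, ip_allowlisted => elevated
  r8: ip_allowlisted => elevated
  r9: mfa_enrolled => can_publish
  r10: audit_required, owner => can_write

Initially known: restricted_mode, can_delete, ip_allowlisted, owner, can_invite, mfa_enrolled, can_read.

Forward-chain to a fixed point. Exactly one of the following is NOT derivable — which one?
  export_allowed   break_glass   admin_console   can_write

can_write

Round 1 — r2, r8, r9, derive break_glass, elevated, can_publish.
Round 2 — r6, derive export_allowed.
Round 3 — r4, derive admin_console.
Derived: export_allowed (round 2), break_glass (round 1), admin_console (round 3). can_write never appears in any round.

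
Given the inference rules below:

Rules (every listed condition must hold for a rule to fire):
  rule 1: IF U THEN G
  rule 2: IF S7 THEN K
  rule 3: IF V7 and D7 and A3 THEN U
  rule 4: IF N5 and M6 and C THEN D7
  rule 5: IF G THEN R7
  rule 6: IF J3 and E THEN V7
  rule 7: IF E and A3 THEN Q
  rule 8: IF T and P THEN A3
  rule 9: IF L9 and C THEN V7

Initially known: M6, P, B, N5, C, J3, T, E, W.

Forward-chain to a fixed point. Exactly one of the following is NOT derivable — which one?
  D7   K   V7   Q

Round 1: rule 4 [IF N5 and M6 and C THEN D7]; rule 6 [IF J3 and E THEN V7]; rule 8 [IF T and P THEN A3]. New: D7, V7, A3.
Round 2: rule 3 [IF V7 and D7 and A3 THEN U]; rule 7 [IF E and A3 THEN Q]. New: U, Q.
Round 3: rule 1 [IF U THEN G]. New: G.
Round 4: rule 5 [IF G THEN R7]. New: R7.
Derived: D7 (round 1), Q (round 2), V7 (round 1). K never appears in any round.

K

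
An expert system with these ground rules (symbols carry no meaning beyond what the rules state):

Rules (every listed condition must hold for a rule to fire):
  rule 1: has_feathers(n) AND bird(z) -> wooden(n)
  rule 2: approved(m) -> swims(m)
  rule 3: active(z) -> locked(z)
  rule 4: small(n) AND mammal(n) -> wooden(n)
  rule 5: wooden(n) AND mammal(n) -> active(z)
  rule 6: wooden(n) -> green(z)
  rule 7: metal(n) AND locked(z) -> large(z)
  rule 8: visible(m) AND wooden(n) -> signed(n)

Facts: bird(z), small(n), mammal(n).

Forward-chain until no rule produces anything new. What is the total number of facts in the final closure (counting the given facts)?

Round 1: rule 4 [small(n) AND mammal(n) -> wooden(n)]. Adds wooden(n).
Round 2: rule 5 [wooden(n) AND mammal(n) -> active(z)]; rule 6 [wooden(n) -> green(z)]. Adds active(z), green(z).
Round 3: rule 3 [active(z) -> locked(z)]. Adds locked(z).
Closure: {active(z), bird(z), green(z), locked(z), mammal(n), small(n), wooden(n)} — 7 facts.

7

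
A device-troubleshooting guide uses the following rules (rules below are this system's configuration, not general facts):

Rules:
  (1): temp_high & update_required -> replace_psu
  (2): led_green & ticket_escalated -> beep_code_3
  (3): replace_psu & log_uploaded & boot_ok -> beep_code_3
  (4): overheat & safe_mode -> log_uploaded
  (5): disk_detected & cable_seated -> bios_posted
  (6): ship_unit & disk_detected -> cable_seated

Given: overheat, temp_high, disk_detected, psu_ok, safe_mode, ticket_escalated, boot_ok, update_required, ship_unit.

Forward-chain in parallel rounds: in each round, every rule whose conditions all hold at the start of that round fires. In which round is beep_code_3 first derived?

Round 1 fires (1), (4), (6), giving replace_psu, log_uploaded, cable_seated.
Round 2 fires (3), (5), giving beep_code_3, bios_posted.
beep_code_3 first appears in round 2.

2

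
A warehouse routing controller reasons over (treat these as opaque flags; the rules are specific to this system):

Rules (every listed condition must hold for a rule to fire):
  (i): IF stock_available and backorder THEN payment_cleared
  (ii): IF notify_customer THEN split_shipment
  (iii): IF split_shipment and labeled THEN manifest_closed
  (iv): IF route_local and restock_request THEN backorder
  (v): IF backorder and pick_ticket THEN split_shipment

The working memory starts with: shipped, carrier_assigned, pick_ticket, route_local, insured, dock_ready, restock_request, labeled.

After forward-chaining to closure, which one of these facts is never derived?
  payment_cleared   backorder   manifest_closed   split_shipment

Round 1: (iv) [IF route_local and restock_request THEN backorder]. New: backorder.
Round 2: (v) [IF backorder and pick_ticket THEN split_shipment]. New: split_shipment.
Round 3: (iii) [IF split_shipment and labeled THEN manifest_closed]. New: manifest_closed.
Derived: backorder (round 1), manifest_closed (round 3), split_shipment (round 2). payment_cleared never appears in any round.

payment_cleared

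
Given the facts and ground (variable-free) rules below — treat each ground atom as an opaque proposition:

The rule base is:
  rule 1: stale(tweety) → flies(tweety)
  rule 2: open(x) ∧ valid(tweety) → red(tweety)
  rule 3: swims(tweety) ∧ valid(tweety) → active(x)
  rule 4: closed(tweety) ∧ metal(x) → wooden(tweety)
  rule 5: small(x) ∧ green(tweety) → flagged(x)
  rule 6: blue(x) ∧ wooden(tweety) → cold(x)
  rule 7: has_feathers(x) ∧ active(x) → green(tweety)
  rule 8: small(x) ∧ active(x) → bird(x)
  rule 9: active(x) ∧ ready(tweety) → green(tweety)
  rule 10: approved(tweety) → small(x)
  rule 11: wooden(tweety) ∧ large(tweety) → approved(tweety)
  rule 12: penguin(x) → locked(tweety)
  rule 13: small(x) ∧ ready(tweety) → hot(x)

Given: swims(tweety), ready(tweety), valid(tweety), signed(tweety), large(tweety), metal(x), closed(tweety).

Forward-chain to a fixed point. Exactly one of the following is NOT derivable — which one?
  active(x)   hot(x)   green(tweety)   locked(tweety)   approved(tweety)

Round 1: rule 3 [swims(tweety) ∧ valid(tweety) → active(x)]; rule 4 [closed(tweety) ∧ metal(x) → wooden(tweety)]. New: active(x), wooden(tweety).
Round 2: rule 9 [active(x) ∧ ready(tweety) → green(tweety)]; rule 11 [wooden(tweety) ∧ large(tweety) → approved(tweety)]. New: green(tweety), approved(tweety).
Round 3: rule 10 [approved(tweety) → small(x)]. New: small(x).
Round 4: rule 5 [small(x) ∧ green(tweety) → flagged(x)]; rule 8 [small(x) ∧ active(x) → bird(x)]; rule 13 [small(x) ∧ ready(tweety) → hot(x)]. New: flagged(x), bird(x), hot(x).
Derived: green(tweety) (round 2), active(x) (round 1), approved(tweety) (round 2), hot(x) (round 4). locked(tweety) never appears in any round.

locked(tweety)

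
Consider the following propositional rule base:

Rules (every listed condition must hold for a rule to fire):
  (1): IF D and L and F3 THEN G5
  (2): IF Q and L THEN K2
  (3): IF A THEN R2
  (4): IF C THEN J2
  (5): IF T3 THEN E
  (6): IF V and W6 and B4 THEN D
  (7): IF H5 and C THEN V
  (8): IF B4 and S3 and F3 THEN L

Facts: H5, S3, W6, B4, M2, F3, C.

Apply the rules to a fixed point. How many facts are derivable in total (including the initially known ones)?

12

Round 1 fires (4), (7), (8), giving J2, V, L.
Round 2 fires (6), giving D.
Round 3 fires (1), giving G5.
Closure: {B4, C, D, F3, G5, H5, J2, L, M2, S3, V, W6} — 12 facts.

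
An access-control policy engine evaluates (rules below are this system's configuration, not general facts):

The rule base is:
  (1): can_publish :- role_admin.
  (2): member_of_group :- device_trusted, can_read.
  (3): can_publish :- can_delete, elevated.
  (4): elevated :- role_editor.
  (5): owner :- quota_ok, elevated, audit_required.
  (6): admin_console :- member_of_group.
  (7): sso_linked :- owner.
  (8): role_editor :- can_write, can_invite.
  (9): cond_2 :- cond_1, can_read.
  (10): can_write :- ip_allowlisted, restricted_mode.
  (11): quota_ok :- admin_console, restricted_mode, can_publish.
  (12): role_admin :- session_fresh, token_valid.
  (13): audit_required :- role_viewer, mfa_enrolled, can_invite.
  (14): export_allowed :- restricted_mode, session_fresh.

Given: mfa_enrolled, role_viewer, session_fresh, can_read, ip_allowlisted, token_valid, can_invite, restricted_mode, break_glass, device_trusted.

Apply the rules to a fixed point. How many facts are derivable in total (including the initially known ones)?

[1] (2) [member_of_group :- device_trusted, can_read.]; (10) [can_write :- ip_allowlisted, restricted_mode.]; (12) [role_admin :- session_fresh, token_valid.]; (13) [audit_required :- role_viewer, mfa_enrolled, can_invite.]; (14) [export_allowed :- restricted_mode, session_fresh.]. ⇒ new: member_of_group, can_write, role_admin, audit_required, export_allowed.
[2] (1) [can_publish :- role_admin.]; (6) [admin_console :- member_of_group.]; (8) [role_editor :- can_write, can_invite.]. ⇒ new: can_publish, admin_console, role_editor.
[3] (4) [elevated :- role_editor.]; (11) [quota_ok :- admin_console, restricted_mode, can_publish.]. ⇒ new: elevated, quota_ok.
[4] (5) [owner :- quota_ok, elevated, audit_required.]. ⇒ new: owner.
[5] (7) [sso_linked :- owner.]. ⇒ new: sso_linked.
Closure: {admin_console, audit_required, break_glass, can_invite, can_publish, can_read, can_write, device_trusted, elevated, export_allowed, ip_allowlisted, member_of_group, mfa_enrolled, owner, quota_ok, restricted_mode, role_admin, role_editor, role_viewer, session_fresh, sso_linked, token_valid} — 22 facts.

22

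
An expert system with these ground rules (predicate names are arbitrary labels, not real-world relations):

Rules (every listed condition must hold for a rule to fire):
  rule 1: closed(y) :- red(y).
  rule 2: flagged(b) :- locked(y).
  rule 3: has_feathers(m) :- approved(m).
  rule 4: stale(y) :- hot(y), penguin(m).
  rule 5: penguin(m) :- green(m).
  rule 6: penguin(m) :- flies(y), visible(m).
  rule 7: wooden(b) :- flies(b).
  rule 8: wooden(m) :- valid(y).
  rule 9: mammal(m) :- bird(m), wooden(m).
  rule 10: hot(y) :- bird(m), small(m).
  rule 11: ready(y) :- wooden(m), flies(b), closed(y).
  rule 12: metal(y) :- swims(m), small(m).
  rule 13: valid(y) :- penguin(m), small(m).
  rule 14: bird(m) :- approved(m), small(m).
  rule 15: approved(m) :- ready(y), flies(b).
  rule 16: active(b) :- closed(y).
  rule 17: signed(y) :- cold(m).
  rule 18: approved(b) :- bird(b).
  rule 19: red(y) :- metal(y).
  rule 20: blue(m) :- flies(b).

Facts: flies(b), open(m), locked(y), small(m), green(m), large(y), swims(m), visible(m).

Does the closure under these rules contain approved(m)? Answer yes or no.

yes

Round 1 fires rule 2, rule 5, rule 7, rule 12, rule 20, giving flagged(b), penguin(m), wooden(b), metal(y), blue(m).
Round 2 fires rule 13, rule 19, giving valid(y), red(y).
Round 3 fires rule 1, rule 8, giving closed(y), wooden(m).
Round 4 fires rule 11, rule 16, giving ready(y), active(b).
Round 5 fires rule 15, giving approved(m).
Round 6 fires rule 3, rule 14, giving has_feathers(m), bird(m).
Round 7 fires rule 9, rule 10, giving mammal(m), hot(y).
Round 8 fires rule 4, giving stale(y).
approved(m) appears in round 5, so it is derivable.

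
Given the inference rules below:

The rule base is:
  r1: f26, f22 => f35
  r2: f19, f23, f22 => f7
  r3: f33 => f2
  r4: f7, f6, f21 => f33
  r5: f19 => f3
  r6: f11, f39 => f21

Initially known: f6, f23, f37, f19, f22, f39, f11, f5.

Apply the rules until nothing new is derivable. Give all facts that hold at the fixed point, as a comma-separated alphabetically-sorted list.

f11, f19, f2, f21, f22, f23, f3, f33, f37, f39, f5, f6, f7

Round 1 fires r2, r5, r6, giving f7, f3, f21.
Round 2 fires r4, giving f33.
Round 3 fires r3, giving f2.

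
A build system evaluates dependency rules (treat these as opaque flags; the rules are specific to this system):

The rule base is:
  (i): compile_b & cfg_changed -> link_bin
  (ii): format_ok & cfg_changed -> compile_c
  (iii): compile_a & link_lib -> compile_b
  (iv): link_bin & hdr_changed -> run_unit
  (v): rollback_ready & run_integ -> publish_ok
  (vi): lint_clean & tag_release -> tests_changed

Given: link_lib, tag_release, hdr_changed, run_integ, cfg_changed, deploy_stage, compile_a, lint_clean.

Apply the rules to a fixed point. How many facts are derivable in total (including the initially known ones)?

12

Round 1: (iii) [compile_a & link_lib -> compile_b]; (vi) [lint_clean & tag_release -> tests_changed]. New: compile_b, tests_changed.
Round 2: (i) [compile_b & cfg_changed -> link_bin]. New: link_bin.
Round 3: (iv) [link_bin & hdr_changed -> run_unit]. New: run_unit.
Closure: {cfg_changed, compile_a, compile_b, deploy_stage, hdr_changed, link_bin, link_lib, lint_clean, run_integ, run_unit, tag_release, tests_changed} — 12 facts.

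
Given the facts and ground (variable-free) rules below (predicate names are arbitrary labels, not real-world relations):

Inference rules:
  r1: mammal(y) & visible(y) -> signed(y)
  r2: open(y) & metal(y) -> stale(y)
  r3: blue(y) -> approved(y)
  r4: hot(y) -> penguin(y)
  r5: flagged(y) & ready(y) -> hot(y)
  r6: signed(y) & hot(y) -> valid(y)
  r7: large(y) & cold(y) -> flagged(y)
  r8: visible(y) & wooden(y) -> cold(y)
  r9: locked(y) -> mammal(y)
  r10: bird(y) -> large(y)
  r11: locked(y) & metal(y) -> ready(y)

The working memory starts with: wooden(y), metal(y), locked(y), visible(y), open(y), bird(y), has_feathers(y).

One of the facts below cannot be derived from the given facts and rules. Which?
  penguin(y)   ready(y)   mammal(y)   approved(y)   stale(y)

approved(y)

[1] r2 [open(y) & metal(y) -> stale(y)]; r8 [visible(y) & wooden(y) -> cold(y)]; r9 [locked(y) -> mammal(y)]; r10 [bird(y) -> large(y)]; r11 [locked(y) & metal(y) -> ready(y)]. ⇒ new: stale(y), cold(y), mammal(y), large(y), ready(y).
[2] r1 [mammal(y) & visible(y) -> signed(y)]; r7 [large(y) & cold(y) -> flagged(y)]. ⇒ new: signed(y), flagged(y).
[3] r5 [flagged(y) & ready(y) -> hot(y)]. ⇒ new: hot(y).
[4] r4 [hot(y) -> penguin(y)]; r6 [signed(y) & hot(y) -> valid(y)]. ⇒ new: penguin(y), valid(y).
Derived: ready(y) (round 1), stale(y) (round 1), penguin(y) (round 4), mammal(y) (round 1). approved(y) never appears in any round.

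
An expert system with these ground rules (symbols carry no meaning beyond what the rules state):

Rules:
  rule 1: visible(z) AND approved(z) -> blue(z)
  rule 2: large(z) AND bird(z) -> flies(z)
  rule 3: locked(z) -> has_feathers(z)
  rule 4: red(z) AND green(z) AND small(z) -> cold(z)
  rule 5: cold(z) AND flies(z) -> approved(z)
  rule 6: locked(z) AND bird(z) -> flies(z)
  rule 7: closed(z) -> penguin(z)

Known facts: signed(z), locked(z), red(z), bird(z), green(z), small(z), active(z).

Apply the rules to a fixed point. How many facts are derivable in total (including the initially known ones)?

Round 1 fires rule 3, rule 4, rule 6, giving has_feathers(z), cold(z), flies(z).
Round 2 fires rule 5, giving approved(z).
Closure: {active(z), approved(z), bird(z), cold(z), flies(z), green(z), has_feathers(z), locked(z), red(z), signed(z), small(z)} — 11 facts.

11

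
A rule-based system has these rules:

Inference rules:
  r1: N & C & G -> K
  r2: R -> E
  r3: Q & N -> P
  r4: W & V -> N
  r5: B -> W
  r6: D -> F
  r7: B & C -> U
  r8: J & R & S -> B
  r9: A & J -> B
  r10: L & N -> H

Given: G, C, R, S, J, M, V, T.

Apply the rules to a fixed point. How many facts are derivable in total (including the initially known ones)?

14

Round 1 — r2, r8, derive E, B.
Round 2 — r5, r7, derive W, U.
Round 3 — r4, derive N.
Round 4 — r1, derive K.
Closure: {B, C, E, G, J, K, M, N, R, S, T, U, V, W} — 14 facts.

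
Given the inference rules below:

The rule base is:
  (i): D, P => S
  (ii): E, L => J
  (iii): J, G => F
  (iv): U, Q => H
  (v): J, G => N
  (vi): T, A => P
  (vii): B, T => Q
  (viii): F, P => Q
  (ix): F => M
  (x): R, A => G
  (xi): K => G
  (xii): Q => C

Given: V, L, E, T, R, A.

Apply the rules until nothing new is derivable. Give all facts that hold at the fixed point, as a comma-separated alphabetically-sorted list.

A, C, E, F, G, J, L, M, N, P, Q, R, T, V

[1] (ii) [E, L => J]; (vi) [T, A => P]; (x) [R, A => G]. ⇒ new: J, P, G.
[2] (iii) [J, G => F]; (v) [J, G => N]. ⇒ new: F, N.
[3] (viii) [F, P => Q]; (ix) [F => M]. ⇒ new: Q, M.
[4] (xii) [Q => C]. ⇒ new: C.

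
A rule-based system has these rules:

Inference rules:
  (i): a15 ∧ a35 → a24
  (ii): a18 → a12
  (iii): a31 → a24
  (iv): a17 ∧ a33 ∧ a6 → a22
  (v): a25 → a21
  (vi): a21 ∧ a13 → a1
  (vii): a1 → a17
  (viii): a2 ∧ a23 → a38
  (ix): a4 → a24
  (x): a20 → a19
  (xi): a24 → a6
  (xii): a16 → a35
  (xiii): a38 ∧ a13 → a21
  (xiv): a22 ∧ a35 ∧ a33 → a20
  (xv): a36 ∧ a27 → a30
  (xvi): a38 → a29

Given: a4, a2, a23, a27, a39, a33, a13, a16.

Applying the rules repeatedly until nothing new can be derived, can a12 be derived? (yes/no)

no

Round 1 — (viii), (ix), (xii), derive a38, a24, a35.
Round 2 — (xi), (xiii), (xvi), derive a6, a21, a29.
Round 3 — (vi), derive a1.
Round 4 — (vii), derive a17.
Round 5 — (iv), derive a22.
Round 6 — (xiv), derive a20.
Round 7 — (x), derive a19.
Fixed point reached. a12 is concluded only by (ii); (ii) needs a18 (never derived).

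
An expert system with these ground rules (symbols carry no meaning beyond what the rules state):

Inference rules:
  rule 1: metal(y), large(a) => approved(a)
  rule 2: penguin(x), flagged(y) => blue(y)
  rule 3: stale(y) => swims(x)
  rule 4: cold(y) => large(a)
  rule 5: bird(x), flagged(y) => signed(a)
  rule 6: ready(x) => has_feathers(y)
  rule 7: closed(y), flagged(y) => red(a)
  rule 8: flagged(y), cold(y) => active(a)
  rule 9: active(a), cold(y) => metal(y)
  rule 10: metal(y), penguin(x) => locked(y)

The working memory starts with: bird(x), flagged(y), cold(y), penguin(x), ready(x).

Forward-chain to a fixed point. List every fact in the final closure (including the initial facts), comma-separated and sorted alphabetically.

[1] rule 2 [penguin(x), flagged(y) => blue(y)]; rule 4 [cold(y) => large(a)]; rule 5 [bird(x), flagged(y) => signed(a)]; rule 6 [ready(x) => has_feathers(y)]; rule 8 [flagged(y), cold(y) => active(a)]. ⇒ new: blue(y), large(a), signed(a), has_feathers(y), active(a).
[2] rule 9 [active(a), cold(y) => metal(y)]. ⇒ new: metal(y).
[3] rule 1 [metal(y), large(a) => approved(a)]; rule 10 [metal(y), penguin(x) => locked(y)]. ⇒ new: approved(a), locked(y).

active(a), approved(a), bird(x), blue(y), cold(y), flagged(y), has_feathers(y), large(a), locked(y), metal(y), penguin(x), ready(x), signed(a)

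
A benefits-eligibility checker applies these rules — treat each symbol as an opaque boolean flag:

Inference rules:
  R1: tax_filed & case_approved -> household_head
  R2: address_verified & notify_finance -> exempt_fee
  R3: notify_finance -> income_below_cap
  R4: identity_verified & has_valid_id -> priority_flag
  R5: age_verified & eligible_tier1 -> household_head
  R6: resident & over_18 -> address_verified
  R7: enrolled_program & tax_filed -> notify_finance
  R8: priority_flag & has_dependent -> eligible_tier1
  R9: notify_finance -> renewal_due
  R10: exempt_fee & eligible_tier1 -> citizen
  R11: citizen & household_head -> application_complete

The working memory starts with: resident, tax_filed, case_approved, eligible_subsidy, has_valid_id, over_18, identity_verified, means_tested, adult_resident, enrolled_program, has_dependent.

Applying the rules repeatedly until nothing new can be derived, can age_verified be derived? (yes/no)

no

[1] R1 [tax_filed & case_approved -> household_head]; R4 [identity_verified & has_valid_id -> priority_flag]; R6 [resident & over_18 -> address_verified]; R7 [enrolled_program & tax_filed -> notify_finance]. ⇒ new: household_head, priority_flag, address_verified, notify_finance.
[2] R2 [address_verified & notify_finance -> exempt_fee]; R3 [notify_finance -> income_below_cap]; R8 [priority_flag & has_dependent -> eligible_tier1]; R9 [notify_finance -> renewal_due]. ⇒ new: exempt_fee, income_below_cap, eligible_tier1, renewal_due.
[3] R10 [exempt_fee & eligible_tier1 -> citizen]. ⇒ new: citizen.
[4] R11 [citizen & household_head -> application_complete]. ⇒ new: application_complete.
Fixed point reached. No rule has age_verified as a consequent, and it is not given.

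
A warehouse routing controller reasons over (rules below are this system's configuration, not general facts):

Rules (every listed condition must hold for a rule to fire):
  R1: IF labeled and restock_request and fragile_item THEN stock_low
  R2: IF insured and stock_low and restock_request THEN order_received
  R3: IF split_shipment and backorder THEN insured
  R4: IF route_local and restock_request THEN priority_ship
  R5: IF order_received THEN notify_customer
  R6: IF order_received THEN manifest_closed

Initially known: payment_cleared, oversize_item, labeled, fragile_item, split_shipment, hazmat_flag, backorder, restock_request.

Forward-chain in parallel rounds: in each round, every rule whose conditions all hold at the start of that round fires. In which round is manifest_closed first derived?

3

Round 1 fires R1, R3, giving stock_low, insured.
Round 2 fires R2, giving order_received.
Round 3 fires R5, R6, giving notify_customer, manifest_closed.
manifest_closed first appears in round 3.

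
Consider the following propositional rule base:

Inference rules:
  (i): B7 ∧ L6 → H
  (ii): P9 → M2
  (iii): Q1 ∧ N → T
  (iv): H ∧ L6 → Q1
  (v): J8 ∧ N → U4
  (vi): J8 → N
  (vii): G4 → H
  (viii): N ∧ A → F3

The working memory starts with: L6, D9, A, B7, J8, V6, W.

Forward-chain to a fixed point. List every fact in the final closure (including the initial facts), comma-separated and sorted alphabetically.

Round 1 fires (i), (vi), giving H, N.
Round 2 fires (iv), (v), (viii), giving Q1, U4, F3.
Round 3 fires (iii), giving T.

A, B7, D9, F3, H, J8, L6, N, Q1, T, U4, V6, W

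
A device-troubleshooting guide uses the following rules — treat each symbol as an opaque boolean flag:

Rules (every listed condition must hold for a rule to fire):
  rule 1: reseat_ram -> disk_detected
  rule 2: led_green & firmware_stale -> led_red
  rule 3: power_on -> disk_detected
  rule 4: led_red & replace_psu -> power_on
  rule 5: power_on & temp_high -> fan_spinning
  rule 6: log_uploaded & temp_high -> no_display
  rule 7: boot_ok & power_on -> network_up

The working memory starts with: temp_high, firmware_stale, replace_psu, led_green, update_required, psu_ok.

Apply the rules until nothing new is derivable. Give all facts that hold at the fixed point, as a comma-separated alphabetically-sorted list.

disk_detected, fan_spinning, firmware_stale, led_green, led_red, power_on, psu_ok, replace_psu, temp_high, update_required

Round 1: rule 2 [led_green & firmware_stale -> led_red]. New: led_red.
Round 2: rule 4 [led_red & replace_psu -> power_on]. New: power_on.
Round 3: rule 3 [power_on -> disk_detected]; rule 5 [power_on & temp_high -> fan_spinning]. New: disk_detected, fan_spinning.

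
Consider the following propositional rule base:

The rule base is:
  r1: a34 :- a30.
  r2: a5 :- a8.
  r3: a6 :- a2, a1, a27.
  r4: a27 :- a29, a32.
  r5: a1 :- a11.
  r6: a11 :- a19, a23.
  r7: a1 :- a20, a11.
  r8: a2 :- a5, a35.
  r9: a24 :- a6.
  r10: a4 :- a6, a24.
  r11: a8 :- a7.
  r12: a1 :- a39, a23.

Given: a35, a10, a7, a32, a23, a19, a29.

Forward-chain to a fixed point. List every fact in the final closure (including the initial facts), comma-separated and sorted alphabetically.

Round 1: r4 [a27 :- a29, a32.]; r6 [a11 :- a19, a23.]; r11 [a8 :- a7.]. New: a27, a11, a8.
Round 2: r2 [a5 :- a8.]; r5 [a1 :- a11.]. New: a5, a1.
Round 3: r8 [a2 :- a5, a35.]. New: a2.
Round 4: r3 [a6 :- a2, a1, a27.]. New: a6.
Round 5: r9 [a24 :- a6.]. New: a24.
Round 6: r10 [a4 :- a6, a24.]. New: a4.

a1, a10, a11, a19, a2, a23, a24, a27, a29, a32, a35, a4, a5, a6, a7, a8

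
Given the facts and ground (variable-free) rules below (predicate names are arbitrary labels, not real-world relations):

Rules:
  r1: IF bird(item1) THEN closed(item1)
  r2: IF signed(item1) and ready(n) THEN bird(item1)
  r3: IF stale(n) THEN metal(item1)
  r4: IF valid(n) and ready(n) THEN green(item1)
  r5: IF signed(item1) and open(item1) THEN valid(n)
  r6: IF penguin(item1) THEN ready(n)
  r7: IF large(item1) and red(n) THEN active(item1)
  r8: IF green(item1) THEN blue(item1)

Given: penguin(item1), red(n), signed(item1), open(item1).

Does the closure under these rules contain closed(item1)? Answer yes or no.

Round 1: r5 [IF signed(item1) and open(item1) THEN valid(n)]; r6 [IF penguin(item1) THEN ready(n)]. Adds valid(n), ready(n).
Round 2: r2 [IF signed(item1) and ready(n) THEN bird(item1)]; r4 [IF valid(n) and ready(n) THEN green(item1)]. Adds bird(item1), green(item1).
Round 3: r1 [IF bird(item1) THEN closed(item1)]; r8 [IF green(item1) THEN blue(item1)]. Adds closed(item1), blue(item1).
closed(item1) appears in round 3, so it is derivable.

yes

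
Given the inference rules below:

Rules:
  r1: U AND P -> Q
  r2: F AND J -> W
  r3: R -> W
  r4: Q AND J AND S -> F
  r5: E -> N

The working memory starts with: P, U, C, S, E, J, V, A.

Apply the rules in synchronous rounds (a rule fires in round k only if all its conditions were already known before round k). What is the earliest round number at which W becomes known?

3

Round 1: r1 [U AND P -> Q]; r5 [E -> N]. New: Q, N.
Round 2: r4 [Q AND J AND S -> F]. New: F.
Round 3: r2 [F AND J -> W]. New: W.
W first appears in round 3.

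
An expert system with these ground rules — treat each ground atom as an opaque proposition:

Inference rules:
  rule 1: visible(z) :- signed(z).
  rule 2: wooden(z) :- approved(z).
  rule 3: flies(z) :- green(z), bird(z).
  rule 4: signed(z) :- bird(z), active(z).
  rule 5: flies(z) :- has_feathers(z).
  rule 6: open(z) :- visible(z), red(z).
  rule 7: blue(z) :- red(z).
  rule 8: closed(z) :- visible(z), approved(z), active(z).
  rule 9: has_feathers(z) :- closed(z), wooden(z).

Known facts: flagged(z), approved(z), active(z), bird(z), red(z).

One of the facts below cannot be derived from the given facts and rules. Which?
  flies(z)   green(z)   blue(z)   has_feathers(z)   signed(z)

green(z)

Round 1: rule 2 [wooden(z) :- approved(z).]; rule 4 [signed(z) :- bird(z), active(z).]; rule 7 [blue(z) :- red(z).]. New: wooden(z), signed(z), blue(z).
Round 2: rule 1 [visible(z) :- signed(z).]. New: visible(z).
Round 3: rule 6 [open(z) :- visible(z), red(z).]; rule 8 [closed(z) :- visible(z), approved(z), active(z).]. New: open(z), closed(z).
Round 4: rule 9 [has_feathers(z) :- closed(z), wooden(z).]. New: has_feathers(z).
Round 5: rule 5 [flies(z) :- has_feathers(z).]. New: flies(z).
Derived: has_feathers(z) (round 4), blue(z) (round 1), signed(z) (round 1), flies(z) (round 5). green(z) never appears in any round.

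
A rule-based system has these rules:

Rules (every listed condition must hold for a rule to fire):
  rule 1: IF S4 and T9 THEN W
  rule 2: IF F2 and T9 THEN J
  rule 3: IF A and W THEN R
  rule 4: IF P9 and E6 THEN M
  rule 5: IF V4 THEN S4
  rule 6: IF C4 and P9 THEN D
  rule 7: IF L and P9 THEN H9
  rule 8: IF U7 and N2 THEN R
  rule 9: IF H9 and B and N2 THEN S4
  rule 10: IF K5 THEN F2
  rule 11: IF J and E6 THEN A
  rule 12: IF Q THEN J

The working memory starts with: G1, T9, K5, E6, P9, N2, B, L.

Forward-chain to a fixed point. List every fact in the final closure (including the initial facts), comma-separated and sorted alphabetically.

Round 1 fires rule 4, rule 7, rule 10, giving M, H9, F2.
Round 2 fires rule 2, rule 9, giving J, S4.
Round 3 fires rule 1, rule 11, giving W, A.
Round 4 fires rule 3, giving R.

A, B, E6, F2, G1, H9, J, K5, L, M, N2, P9, R, S4, T9, W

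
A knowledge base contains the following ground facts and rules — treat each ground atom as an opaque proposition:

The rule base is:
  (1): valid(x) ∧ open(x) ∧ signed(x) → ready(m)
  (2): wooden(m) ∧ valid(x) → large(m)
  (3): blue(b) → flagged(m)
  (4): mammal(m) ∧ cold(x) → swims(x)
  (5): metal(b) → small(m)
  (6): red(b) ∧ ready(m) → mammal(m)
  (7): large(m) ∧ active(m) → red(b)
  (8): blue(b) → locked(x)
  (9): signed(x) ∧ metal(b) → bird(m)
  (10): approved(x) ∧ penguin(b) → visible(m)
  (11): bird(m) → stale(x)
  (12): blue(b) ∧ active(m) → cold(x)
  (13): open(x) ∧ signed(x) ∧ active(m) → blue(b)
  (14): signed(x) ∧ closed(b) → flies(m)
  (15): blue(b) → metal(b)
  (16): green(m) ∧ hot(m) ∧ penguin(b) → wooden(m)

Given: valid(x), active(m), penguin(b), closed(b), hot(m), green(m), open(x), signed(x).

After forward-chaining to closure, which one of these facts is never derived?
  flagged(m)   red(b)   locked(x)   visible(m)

visible(m)

[1] (1) [valid(x) ∧ open(x) ∧ signed(x) → ready(m)]; (13) [open(x) ∧ signed(x) ∧ active(m) → blue(b)]; (14) [signed(x) ∧ closed(b) → flies(m)]; (16) [green(m) ∧ hot(m) ∧ penguin(b) → wooden(m)]. ⇒ new: ready(m), blue(b), flies(m), wooden(m).
[2] (2) [wooden(m) ∧ valid(x) → large(m)]; (3) [blue(b) → flagged(m)]; (8) [blue(b) → locked(x)]; (12) [blue(b) ∧ active(m) → cold(x)]; (15) [blue(b) → metal(b)]. ⇒ new: large(m), flagged(m), locked(x), cold(x), metal(b).
[3] (5) [metal(b) → small(m)]; (7) [large(m) ∧ active(m) → red(b)]; (9) [signed(x) ∧ metal(b) → bird(m)]. ⇒ new: small(m), red(b), bird(m).
[4] (6) [red(b) ∧ ready(m) → mammal(m)]; (11) [bird(m) → stale(x)]. ⇒ new: mammal(m), stale(x).
[5] (4) [mammal(m) ∧ cold(x) → swims(x)]. ⇒ new: swims(x).
Derived: flagged(m) (round 2), locked(x) (round 2), red(b) (round 3). visible(m) never appears in any round.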